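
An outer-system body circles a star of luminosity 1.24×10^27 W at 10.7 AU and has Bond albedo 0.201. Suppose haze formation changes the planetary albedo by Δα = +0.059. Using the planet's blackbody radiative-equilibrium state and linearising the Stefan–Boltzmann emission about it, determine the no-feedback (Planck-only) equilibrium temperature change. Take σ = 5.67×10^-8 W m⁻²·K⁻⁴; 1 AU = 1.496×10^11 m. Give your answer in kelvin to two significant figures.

Orbital distance: d = 10.7 AU = 1.601×10^12 m.
Spreading L over a sphere of radius d: S = 1.24×10^27/(4π·1.60×10^12²) = 38.51 W m⁻².
The baseline emission temperature is T_e = 107.9 K.
TOA radiative forcing: ΔF = −S·Δα/4 = −38.51·(+0.059)/4 = -0.5680 W m⁻².
The Planck feedback parameter is 4σT_e³ = 0.2851 W m⁻²/K.
Hence the no-feedback warming is ΔF/(4σT_e³) = -1.99 K.

-2.0 kelvin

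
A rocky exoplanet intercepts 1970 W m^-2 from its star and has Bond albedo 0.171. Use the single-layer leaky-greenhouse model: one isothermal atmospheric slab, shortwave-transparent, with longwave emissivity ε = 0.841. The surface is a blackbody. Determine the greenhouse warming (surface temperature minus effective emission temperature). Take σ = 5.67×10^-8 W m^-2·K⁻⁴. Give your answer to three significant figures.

42.6 K

Effective emission temperature (TOA balance): σT_e⁴ = S(1−α)/4 = 408.3 W m^-2 → T_e = 291.3 K.
The surface balance (absorbed SW + ε·downward IR = σT_s⁴) with T_a⁴ = T_s⁴/2 reduces to T_s = T_e·[2/(2−ε)]^¼ = 333.9 K.
The atmosphere warms the surface by 42.57 K.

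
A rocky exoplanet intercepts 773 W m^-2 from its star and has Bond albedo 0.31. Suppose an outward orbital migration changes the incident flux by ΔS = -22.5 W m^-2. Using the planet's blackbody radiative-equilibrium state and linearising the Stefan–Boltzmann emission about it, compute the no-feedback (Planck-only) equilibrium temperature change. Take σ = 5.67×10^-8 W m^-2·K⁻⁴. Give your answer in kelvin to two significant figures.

-1.6 K

The baseline emission temperature is T_e = 220.2 K.
Only a fraction (1−α) is absorbed and it's spread over 4πR², so ΔF = (1−α)ΔS/4 = -3.881 W m^-2.
Linearising σT⁴ gives d(σT⁴)/dT = 4σT_e³ = 2.422 W m^-2 per K.
Hence the no-feedback warming is ΔF/(4σT_e³) = -1.60 K.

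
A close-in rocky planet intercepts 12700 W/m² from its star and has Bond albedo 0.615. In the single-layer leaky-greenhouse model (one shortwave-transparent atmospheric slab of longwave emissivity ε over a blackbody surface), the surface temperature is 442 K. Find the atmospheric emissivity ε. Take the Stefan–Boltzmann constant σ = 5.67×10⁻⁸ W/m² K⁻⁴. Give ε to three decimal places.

0.870

TOA balance gives T_e = 383.2 K.
Inverting T_s⁴ = 2T_e⁴/(2−ε): (T_e/T_s)⁴ = 0.5648, so ε = 2(1 − 0.5648) = 0.8703.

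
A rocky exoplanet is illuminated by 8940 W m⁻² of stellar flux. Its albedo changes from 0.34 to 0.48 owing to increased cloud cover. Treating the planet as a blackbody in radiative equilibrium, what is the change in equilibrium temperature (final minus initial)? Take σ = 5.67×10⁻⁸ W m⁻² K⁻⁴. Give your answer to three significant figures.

-23.2 K

With α = 0.34, T₁ = 401.6 K.
With α = 0.48, T₂ = 378.4 K.
ΔT = T₂ − T₁ = -23.24 K.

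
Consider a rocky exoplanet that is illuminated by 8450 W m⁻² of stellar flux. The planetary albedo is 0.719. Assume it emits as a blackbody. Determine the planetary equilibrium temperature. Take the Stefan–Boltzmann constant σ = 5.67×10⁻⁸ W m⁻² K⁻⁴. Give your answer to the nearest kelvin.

320 kelvin

The planet absorbs (1−α)S over its disc πR² and re-emits over 4πR², so the mean absorbed flux is (1−0.719)·8450/4 = 593.6 W m⁻².
Set σT⁴ = 593.6 → T = (593.6/σ)^(1/4) = 319.9 K.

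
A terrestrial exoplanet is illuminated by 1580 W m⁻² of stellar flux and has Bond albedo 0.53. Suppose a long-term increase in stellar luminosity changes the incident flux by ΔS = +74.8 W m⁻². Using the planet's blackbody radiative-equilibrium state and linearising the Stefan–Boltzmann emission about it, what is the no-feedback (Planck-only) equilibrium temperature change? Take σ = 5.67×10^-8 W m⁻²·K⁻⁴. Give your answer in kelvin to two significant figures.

Unperturbed T_e = [1580·(1−0.53)/(4σ)]^¼ = 239.2 K.
TOA radiative forcing: ΔF = (1−α)ΔS/4 = 0.47·(+74.8)/4 = 8.789 W m⁻².
The Planck feedback parameter is 4σT_e³ = 3.104 W m⁻²/K.
Hence the no-feedback warming is ΔF/(4σT_e³) = 2.83 K.

2.8 K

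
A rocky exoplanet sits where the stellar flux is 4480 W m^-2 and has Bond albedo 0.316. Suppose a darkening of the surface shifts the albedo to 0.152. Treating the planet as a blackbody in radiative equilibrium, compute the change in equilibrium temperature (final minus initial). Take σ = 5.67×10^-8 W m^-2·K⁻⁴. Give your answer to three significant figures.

18.8 K

Initial: T₁ = [S(1−0.316)/(4σ)]^(1/4) = 340.9 K.
After:  T₂ = [4480·0.848/(4σ)]^(1/4) = 359.8 K.
Change: 359.8 − 340.9 = 18.82 K.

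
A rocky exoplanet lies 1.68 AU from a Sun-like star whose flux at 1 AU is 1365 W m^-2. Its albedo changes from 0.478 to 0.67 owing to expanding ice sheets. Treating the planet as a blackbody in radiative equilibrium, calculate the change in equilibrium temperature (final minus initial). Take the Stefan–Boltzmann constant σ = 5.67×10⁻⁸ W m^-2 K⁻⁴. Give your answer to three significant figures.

By the inverse-square law, S = 1365/1.68² = 483.6 W m^-2.
With α = 0.478, T₁ = 182.7 K.
After:  T₂ = [483.6·0.33/(4σ)]^(1/4) = 162.9 K.
Change: 162.9 − 182.7 = -19.78 K.

-19.8 K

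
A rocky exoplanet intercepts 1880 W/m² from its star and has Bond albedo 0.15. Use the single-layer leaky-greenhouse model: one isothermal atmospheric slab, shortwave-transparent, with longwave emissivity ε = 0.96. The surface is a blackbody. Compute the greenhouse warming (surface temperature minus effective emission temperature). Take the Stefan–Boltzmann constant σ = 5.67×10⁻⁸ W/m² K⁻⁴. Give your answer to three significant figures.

51.5 K

At the top of the atmosphere, σT_e⁴ = S(1−α)/4 = 399.5 W/m², giving T_e = 289.7 K.
For a single slab of emissivity ε, T_s⁴ = 2T_e⁴/(2−ε); thus T_s = 289.7·(1.923)^(1/4) = 341.2 K.
T_s − T_e = 341.2 − 289.7 = 51.46 K.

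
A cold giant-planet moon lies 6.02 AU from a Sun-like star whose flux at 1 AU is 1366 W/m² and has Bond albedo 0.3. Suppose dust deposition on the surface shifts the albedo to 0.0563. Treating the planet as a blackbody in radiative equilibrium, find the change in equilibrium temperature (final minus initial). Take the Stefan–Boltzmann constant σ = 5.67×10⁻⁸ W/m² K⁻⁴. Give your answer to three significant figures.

8.05 kelvin

By the inverse-square law, S = 1366/6.02² = 37.69 W/m².
With α = 0.3, T₁ = 103.9 K.
With α = 0.0563, T₂ = 111.9 K.
ΔT = T₂ − T₁ = 8.053 K.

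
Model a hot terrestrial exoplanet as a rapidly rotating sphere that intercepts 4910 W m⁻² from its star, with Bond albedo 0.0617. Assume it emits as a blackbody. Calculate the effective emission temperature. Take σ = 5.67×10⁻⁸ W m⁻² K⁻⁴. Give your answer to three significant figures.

Absorbed flux (global mean): S(1−α)/4 = 4910·0.938/4 = 1152 W m⁻².
In equilibrium σT⁴ equals this, so T = 377.5 K.

378 kelvin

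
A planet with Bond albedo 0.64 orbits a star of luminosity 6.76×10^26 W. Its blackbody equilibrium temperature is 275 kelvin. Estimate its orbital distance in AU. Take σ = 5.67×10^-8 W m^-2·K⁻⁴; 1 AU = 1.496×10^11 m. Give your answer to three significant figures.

The flux needed for this T is 4σT⁴/(1−0.64) = 3603 W m^-2.
From L = 4πd²S, d = √(6.76×10^26/(4π·3603)) = 1.222×10^11 m = 0.8168 AU.

0.817 AU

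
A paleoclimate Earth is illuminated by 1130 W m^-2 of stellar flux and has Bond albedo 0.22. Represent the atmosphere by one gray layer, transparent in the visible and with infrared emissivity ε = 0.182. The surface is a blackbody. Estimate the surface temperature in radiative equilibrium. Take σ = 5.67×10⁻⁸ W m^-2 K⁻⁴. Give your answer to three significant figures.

256 kelvin

At the top of the atmosphere, σT_e⁴ = S(1−α)/4 = 220.3 W m^-2, giving T_e = 249.7 K.
The surface balance (absorbed SW + ε·downward IR = σT_s⁴) with T_a⁴ = T_s⁴/2 reduces to T_s = T_e·[2/(2−ε)]^¼ = 255.7 K.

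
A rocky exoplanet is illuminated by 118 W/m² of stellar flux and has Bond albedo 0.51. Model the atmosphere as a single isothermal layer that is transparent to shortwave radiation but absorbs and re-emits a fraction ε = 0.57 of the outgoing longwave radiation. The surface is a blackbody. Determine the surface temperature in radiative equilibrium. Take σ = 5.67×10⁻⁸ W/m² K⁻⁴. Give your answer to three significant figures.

137 K

At the top of the atmosphere, σT_e⁴ = S(1−α)/4 = 14.46 W/m², giving T_e = 126.4 K.
The surface balance (absorbed SW + ε·downward IR = σT_s⁴) with T_a⁴ = T_s⁴/2 reduces to T_s = T_e·[2/(2−ε)]^¼ = 137.4 K.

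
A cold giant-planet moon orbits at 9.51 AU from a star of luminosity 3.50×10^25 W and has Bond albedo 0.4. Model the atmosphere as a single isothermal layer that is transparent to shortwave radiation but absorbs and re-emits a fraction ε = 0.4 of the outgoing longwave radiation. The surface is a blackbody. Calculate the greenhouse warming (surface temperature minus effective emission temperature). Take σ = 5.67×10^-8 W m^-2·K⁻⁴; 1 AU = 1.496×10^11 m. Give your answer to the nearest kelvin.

3 K

d = 9.51 × 1.496×10^11 m = 1.423×10^12 m.
Spreading L over a sphere of radius d: S = 3.50×10^25/(4π·1.42×10^12²) = 1.376 W m^-2.
At the top of the atmosphere, σT_e⁴ = S(1−α)/4 = 0.2064 W m^-2, giving T_e = 43.68 K.
For a single slab of emissivity ε, T_s⁴ = 2T_e⁴/(2−ε); thus T_s = 43.68·(1.25)^(1/4) = 46.19 K.
The atmosphere warms the surface by 2.506 K.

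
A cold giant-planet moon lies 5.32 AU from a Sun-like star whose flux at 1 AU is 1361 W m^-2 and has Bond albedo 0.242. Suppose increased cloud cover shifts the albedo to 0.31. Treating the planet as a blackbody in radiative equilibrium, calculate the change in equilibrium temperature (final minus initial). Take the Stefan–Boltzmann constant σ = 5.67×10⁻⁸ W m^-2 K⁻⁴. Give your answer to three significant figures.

-2.61 K

By the inverse-square law, S = 1361/5.32² = 48.09 W m^-2.
Before: T₁ = [48.09·0.758/(4σ)]^(1/4) = 112.6 K.
With α = 0.31, T₂ = 110.0 K.
Change: 110.0 − 112.6 = -2.615 K.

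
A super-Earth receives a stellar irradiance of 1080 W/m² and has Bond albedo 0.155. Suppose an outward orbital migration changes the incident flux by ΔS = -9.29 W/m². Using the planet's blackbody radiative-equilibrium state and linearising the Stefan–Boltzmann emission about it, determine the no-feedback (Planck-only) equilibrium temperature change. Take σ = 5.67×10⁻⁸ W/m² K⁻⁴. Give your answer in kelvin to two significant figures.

-0.54 K

Reference equilibrium: T_e = [S(1−α)/(4σ)]^(1/4) = 251.9 K.
TOA radiative forcing: ΔF = (1−α)ΔS/4 = 0.845·(-9.29)/4 = -1.963 W/m².
The Planck feedback parameter is 4σT_e³ = 3.623 W/m²/K.
So ΔT₀ = -1.963/3.623 = -0.542 K.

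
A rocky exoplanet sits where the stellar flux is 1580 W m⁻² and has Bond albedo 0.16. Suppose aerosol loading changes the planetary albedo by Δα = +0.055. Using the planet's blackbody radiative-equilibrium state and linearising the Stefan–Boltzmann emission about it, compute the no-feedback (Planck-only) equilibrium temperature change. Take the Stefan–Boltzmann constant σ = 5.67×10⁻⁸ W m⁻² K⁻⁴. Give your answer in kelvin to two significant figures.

-4.5 kelvin

The baseline emission temperature is T_e = 276.6 K.
ΔF = −(S/4)Δα = −(1580/4)×(+0.055) = -21.73 W m⁻².
Linearising σT⁴ gives d(σT⁴)/dT = 4σT_e³ = 4.799 W m⁻² per K.
So ΔT₀ = -21.73/4.799 = -4.53 K.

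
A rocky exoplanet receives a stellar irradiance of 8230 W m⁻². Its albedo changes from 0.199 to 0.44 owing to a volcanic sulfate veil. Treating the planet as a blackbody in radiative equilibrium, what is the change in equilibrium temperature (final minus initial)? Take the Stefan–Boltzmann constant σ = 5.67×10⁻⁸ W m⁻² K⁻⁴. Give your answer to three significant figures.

-35.3 kelvin

With α = 0.199, T₁ = 412.9 K.
After:  T₂ = [8230·0.56/(4σ)]^(1/4) = 377.6 K.
ΔT = T₂ − T₁ = -35.34 K.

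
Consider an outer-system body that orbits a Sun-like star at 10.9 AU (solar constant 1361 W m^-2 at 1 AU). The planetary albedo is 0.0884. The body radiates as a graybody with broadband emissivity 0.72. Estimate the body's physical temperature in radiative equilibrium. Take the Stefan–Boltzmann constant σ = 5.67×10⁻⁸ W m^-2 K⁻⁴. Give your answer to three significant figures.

89.4 K

Irradiance scales as 1/d², so S = 1361 W m^-2 × (1/10.9)² = 11.46 W m^-2.
The planet absorbs (1−α)S over its disc πR² and re-emits over 4πR², so the mean absorbed flux is (1−0.0884)·11.46/4 = 2.611 W m^-2.
Equating to εσT⁴ with ε = 0.72: T = (2.611/0.72σ)^(1/4) = 89.42 K.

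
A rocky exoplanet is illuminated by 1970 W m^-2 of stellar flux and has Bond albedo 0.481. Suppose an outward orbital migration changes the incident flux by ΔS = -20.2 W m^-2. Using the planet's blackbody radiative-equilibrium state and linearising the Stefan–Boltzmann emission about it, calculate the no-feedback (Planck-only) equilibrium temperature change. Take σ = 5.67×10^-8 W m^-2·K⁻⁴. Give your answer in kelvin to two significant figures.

Unperturbed T_e = [1970·(1−0.481)/(4σ)]^¼ = 259.1 K.
Only a fraction (1−α) is absorbed and it's spread over 4πR², so ΔF = (1−α)ΔS/4 = -2.621 W m^-2.
Linearising σT⁴ gives d(σT⁴)/dT = 4σT_e³ = 3.946 W m^-2 per K.
So ΔT₀ = -2.621/3.946 = -0.664 K.

-0.66 K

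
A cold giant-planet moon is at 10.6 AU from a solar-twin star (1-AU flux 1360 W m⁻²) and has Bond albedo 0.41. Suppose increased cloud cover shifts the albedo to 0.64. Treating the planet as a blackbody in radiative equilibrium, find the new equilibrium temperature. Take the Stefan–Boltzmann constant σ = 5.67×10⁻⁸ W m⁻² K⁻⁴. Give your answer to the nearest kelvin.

Flux at the orbit: S = 1360/(10.6)² = 12.10 W m⁻².
New equilibrium: T₂ = [(1−0.64)·12.10/(4σ)]^(1/4) = 66.21 K.

66 K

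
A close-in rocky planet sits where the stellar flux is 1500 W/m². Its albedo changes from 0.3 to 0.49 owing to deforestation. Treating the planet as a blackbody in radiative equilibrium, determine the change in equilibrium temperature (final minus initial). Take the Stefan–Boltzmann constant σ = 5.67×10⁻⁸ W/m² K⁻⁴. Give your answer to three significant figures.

With α = 0.3, T₁ = 260.8 K.
With α = 0.49, T₂ = 241.0 K.
Change: 241.0 − 260.8 = -19.85 K.

-19.9 kelvin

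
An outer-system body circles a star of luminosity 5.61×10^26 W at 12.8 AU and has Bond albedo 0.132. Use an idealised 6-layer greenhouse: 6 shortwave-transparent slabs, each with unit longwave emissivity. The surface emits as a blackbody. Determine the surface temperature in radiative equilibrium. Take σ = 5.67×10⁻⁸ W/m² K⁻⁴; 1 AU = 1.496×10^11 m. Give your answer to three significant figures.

d = 12.8 × 1.496×10^11 m = 1.915×10^12 m.
S = L/(4πd²) = 12.18 W/m².
Top-of-atmosphere balance: σT_e⁴ = S(1−α)/4 = 2.642 W/m² → T_e = 82.62 K.
With N = 6 opaque layers, T_s = (N+1)^(1/4)·T_e = 7^(1/4)·82.62 = 134.4 K.

134 kelvin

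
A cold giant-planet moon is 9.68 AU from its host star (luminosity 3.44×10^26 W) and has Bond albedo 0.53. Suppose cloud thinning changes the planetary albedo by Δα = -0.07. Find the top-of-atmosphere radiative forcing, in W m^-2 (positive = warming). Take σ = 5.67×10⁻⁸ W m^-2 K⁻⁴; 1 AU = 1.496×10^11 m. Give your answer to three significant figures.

d = 9.68 × 1.496×10^11 m = 1.448×10^12 m.
S = L/(4πd²) = 13.05 W m^-2.
ΔF = −(S/4)Δα = −(13.05/4)×(-0.07) = 0.2284 W m^-2.

0.228 W m^-2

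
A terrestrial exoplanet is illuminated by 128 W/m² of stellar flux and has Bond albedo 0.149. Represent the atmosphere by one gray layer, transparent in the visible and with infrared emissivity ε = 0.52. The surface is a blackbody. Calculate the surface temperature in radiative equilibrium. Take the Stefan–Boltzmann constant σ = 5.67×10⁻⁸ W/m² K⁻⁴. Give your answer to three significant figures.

The planet radiates to space at T_e = [S(1−α)/(4σ)]^(1/4) = 148.0 K.
Surface balance with a leaky layer gives σT_s⁴ = σT_e⁴·2/(2−ε), so T_s = T_e·[2/(2−0.52)]^(1/4) = 159.6 K.

160 K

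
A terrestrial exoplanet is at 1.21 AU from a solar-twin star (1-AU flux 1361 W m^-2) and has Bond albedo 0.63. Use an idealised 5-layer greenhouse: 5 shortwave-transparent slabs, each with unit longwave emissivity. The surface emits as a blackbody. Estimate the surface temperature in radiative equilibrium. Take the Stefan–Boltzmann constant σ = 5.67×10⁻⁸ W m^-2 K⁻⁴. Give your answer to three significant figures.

309 kelvin

By the inverse-square law, S = 1361/1.21² = 929.6 W m^-2.
The effective emission temperature is T_e = [S(1−α)/(4σ)]^¼ = 197.3 K.
With N = 5 opaque layers, T_s = (N+1)^(1/4)·T_e = 6^(1/4)·197.3 = 308.9 K.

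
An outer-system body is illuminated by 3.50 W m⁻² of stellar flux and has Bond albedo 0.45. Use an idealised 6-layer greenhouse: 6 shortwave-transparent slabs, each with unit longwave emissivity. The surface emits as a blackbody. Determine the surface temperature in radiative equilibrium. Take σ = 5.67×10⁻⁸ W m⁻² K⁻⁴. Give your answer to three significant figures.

87.8 K

OLR = S(1−α)/4 = 0.4813 W m⁻²; the top layer radiates at T_e = 53.98 K.
For an N-layer opaque stack, T_s⁴ = (N+1)T_e⁴, hence T_s = (7)^(1/4)×53.98 K = 87.80 K.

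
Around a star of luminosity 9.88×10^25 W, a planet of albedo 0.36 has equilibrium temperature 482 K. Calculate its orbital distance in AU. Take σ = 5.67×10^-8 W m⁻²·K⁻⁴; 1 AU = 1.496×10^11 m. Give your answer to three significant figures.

0.136 AU

The flux needed for this T is 4σT⁴/(1−0.36) = 19130 W m⁻².
Then d = [L/(4πS)]^(1/2) = 2.027×10^10 m, i.e. 0.1355 AU.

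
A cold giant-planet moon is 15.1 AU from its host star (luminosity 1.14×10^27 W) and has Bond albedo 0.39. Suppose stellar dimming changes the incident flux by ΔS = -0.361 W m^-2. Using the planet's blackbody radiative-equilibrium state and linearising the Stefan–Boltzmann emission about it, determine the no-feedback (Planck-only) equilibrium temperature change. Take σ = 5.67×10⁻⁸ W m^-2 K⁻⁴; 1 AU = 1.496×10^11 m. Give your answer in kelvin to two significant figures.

-0.42 K

Orbital distance: d = 15.1 AU = 2.259×10^12 m.
Spreading L over a sphere of radius d: S = 1.14×10^27/(4π·2.26×10^12²) = 17.78 W m^-2.
The baseline emission temperature is T_e = 83.16 K.
ΔF = Δ[S(1−α)]/4 = (1−0.39)·-0.361/4 = -0.05505 W m^-2.
Linearising σT⁴ gives d(σT⁴)/dT = 4σT_e³ = 0.1304 W m^-2 per K.
Hence the no-feedback warming is ΔF/(4σT_e³) = -0.422 K.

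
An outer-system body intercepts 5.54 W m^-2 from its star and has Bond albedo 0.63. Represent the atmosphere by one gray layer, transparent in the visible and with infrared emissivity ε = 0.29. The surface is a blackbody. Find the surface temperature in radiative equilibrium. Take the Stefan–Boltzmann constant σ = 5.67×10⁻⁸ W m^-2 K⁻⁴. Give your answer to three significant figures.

57.0 K

The planet radiates to space at T_e = [S(1−α)/(4σ)]^(1/4) = 54.83 K.
The surface balance (absorbed SW + ε·downward IR = σT_s⁴) with T_a⁴ = T_s⁴/2 reduces to T_s = T_e·[2/(2−ε)]^¼ = 57.02 K.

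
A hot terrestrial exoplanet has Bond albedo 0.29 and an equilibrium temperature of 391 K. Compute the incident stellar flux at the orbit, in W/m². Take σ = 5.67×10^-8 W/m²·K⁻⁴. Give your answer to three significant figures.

7470 W/m²

From S(1−α)/4 = σT⁴: S = 4σT⁴/(1−α).
The emitted flux is σT⁴ = 1325 W/m².
So S = 4×1325/(1−0.29) = 7466 W/m².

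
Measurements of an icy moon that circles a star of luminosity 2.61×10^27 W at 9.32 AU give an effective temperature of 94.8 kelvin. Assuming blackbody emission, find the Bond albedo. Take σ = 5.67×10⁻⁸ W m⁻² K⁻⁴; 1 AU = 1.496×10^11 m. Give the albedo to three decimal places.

Orbital distance: d = 9.32 AU = 1.394×10^12 m.
S = L/(4πd²) = 106.8 W m⁻².
Energy balance: S(1−α)/4 = σT⁴, so 1−α = 4σT⁴/S.
σT⁴ = 4.579 W m⁻², so 4σT⁴ = 18.32 W m⁻².
1−α = 18.32/106.8 = 0.1715, so α = 0.8285.

0.829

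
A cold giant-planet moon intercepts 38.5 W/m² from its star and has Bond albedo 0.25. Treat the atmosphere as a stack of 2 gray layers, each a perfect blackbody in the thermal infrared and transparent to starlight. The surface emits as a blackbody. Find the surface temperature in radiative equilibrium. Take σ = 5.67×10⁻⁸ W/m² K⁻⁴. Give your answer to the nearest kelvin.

Top-of-atmosphere balance: σT_e⁴ = S(1−α)/4 = 7.219 W/m² → T_e = 106.2 K.
With N = 2 opaque layers, T_s = (N+1)^(1/4)·T_e = 3^(1/4)·106.2 = 139.8 K.

140 K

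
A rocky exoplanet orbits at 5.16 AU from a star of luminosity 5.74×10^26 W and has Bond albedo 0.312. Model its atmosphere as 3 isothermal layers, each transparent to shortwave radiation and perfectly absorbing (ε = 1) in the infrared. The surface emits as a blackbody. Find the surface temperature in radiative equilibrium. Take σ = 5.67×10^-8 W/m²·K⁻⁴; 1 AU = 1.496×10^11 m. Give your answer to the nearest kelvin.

d = 5.16 × 1.496×10^11 m = 7.719×10^11 m.
S = L/(4πd²) = 76.65 W/m².
The effective emission temperature is T_e = [S(1−α)/(4σ)]^¼ = 123.5 K.
For an N-layer opaque stack, T_s⁴ = (N+1)T_e⁴, hence T_s = (4)^(1/4)×123.5 K = 174.6 K.

175 kelvin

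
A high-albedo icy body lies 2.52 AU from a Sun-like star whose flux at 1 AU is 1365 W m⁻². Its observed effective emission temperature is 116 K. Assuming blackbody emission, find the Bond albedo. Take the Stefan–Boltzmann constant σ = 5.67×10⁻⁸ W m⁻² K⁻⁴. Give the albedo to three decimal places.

Flux at the orbit: S = 1365/(2.52)² = 214.9 W m⁻².
From σT⁴ = S(1−α)/4 we invert for α: 1−α = 4σT⁴/S.
4σT⁴ = 4·5.67×10⁻⁸·(116)⁴ = 41.07 W m⁻².
1−α = 41.07/214.9 = 0.1910, so α = 0.8090.

0.809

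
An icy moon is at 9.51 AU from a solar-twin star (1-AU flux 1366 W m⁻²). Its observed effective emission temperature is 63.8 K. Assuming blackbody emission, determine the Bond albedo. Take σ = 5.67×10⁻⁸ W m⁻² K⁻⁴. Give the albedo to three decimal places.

By the inverse-square law, S = 1366/9.51² = 15.10 W m⁻².
Energy balance: S(1−α)/4 = σT⁴, so 1−α = 4σT⁴/S.
σT⁴ = 0.9394 W m⁻², so 4σT⁴ = 3.758 W m⁻².
Hence α = 1 − 3.758/15.10 = 0.7512.

0.751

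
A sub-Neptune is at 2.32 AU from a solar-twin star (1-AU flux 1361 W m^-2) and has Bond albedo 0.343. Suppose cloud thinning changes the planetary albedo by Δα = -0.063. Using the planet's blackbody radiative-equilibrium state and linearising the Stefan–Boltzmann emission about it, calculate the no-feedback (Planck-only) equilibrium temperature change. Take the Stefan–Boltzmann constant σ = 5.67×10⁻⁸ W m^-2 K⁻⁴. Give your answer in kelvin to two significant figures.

3.9 kelvin

Flux at the orbit: S = 1361/(2.32)² = 252.9 W m^-2.
Reference equilibrium: T_e = [S(1−α)/(4σ)]^(1/4) = 164.5 K.
The change in absorbed flux is Δ[S(1−α)/4] = −SΔα/4 = 3.983 W m^-2.
The Planck feedback parameter is 4σT_e³ = 1.010 W m^-2/K.
So ΔT₀ = 3.983/1.010 = 3.94 K.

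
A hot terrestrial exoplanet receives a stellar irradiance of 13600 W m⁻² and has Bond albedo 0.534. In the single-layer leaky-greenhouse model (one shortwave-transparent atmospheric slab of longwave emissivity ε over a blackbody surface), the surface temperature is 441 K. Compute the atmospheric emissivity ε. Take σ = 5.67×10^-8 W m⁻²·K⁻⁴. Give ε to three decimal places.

0.522

First, T_e = [13600·(1−0.534)/(4σ)]^(1/4) = 408.9 K.
T_s⁴ = T_e⁴·2/(2−ε) → ε = 2 − 2(T_e/T_s)⁴ = 2 − 2·(408.9/441)⁴ = 0.5224.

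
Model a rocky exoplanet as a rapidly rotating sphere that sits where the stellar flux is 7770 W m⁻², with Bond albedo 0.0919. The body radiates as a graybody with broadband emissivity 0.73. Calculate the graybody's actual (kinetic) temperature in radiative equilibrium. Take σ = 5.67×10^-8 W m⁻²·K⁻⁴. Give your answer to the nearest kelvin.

454 K

Averaging over the sphere, the absorbed flux is S(1−α)/4 = 1764 W m⁻².
Equating to εσT⁴ with ε = 0.73: T = (1764/0.73σ)^(1/4) = 454.4 K.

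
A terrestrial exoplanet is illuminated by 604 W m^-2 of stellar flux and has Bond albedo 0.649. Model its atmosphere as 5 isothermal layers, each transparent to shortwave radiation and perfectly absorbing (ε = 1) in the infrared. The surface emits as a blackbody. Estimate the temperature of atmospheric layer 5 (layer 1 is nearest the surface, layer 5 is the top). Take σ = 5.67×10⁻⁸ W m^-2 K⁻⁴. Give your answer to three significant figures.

OLR = S(1−α)/4 = 53.00 W m^-2; the top layer radiates at T_e = 174.9 K.
The net upward flux σT_e⁴ is constant between every pair of levels, so T_k⁴ = (N+1−k)T_e⁴.
T_5 = (1)^(1/4)·174.9 = 174.9 K.

175 kelvin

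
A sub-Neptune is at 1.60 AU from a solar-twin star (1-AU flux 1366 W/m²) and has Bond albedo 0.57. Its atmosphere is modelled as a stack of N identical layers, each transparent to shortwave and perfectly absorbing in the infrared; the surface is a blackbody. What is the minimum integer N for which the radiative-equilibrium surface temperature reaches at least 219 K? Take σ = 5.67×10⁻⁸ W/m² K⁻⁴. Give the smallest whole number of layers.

2

Irradiance scales as 1/d², so S = 1366 W/m² × (1/1.60)² = 533.6 W/m².
Top-of-atmosphere balance: σT_e⁴ = S(1−α)/4 = 57.36 W/m² → T_e = 178.3 K.
T_s = (N+1)^(1/4)·T_e ≥ 219 K requires N+1 ≥ (T_s/T_e)⁴ = (219/178.3)⁴ = 2.274.
The minimum whole number is N = 2.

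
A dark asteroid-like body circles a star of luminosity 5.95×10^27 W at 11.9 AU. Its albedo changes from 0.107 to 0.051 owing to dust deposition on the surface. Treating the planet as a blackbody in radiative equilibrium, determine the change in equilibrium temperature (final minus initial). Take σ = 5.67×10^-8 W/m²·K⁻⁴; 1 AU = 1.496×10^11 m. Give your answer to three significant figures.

d = 11.9 × 1.496×10^11 m = 1.780×10^12 m.
S = L/(4πd²) = 149.4 W/m².
Initial: T₁ = [S(1−0.107)/(4σ)]^(1/4) = 155.7 K.
Final:   T₂ = [S(1−0.051)/(4σ)]^(1/4) = 158.1 K.
Change: 158.1 − 155.7 = 2.386 K.

2.39 kelvin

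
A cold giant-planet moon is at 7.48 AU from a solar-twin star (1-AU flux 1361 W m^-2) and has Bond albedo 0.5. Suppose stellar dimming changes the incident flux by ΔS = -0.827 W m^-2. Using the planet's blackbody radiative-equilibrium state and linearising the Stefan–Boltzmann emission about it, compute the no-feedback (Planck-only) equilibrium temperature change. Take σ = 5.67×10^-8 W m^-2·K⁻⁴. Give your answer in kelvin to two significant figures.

-0.73 K

Irradiance scales as 1/d², so S = 1361 W m^-2 × (1/7.48)² = 24.33 W m^-2.
The baseline emission temperature is T_e = 85.57 K.
ΔF = Δ[S(1−α)]/4 = (1−0.5)·-0.827/4 = -0.1034 W m^-2.
The Planck feedback parameter is 4σT_e³ = 0.1421 W m^-2/K.
ΔT₀ = ΔF/λ_P = -0.1034/0.1421 = -0.727 K.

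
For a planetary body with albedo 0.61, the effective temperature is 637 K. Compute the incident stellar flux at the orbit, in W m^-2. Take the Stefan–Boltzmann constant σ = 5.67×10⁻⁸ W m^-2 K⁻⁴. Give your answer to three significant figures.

95700 W m^-2

Invert the energy balance for S: S = 4σT⁴/(1−α).
σT⁴ = 5.67×10⁻⁸·(637)⁴ = 9336 W m^-2.
So S = 4×9336/(1−0.61) = 95750 W m^-2.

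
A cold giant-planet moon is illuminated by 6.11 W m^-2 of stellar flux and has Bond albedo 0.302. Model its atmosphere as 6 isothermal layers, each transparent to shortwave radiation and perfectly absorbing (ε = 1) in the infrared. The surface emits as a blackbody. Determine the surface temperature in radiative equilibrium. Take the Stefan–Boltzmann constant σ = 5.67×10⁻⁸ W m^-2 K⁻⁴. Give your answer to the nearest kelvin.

Top-of-atmosphere balance: σT_e⁴ = S(1−α)/4 = 1.066 W m^-2 → T_e = 65.85 K.
For an N-layer opaque stack, T_s⁴ = (N+1)T_e⁴, hence T_s = (7)^(1/4)×65.85 K = 107.1 K.

107 kelvin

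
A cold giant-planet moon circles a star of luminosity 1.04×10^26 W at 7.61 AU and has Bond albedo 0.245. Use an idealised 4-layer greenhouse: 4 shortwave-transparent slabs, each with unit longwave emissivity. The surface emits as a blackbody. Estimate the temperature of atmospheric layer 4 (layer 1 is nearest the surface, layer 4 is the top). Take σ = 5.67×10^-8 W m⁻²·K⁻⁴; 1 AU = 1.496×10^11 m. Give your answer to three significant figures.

d = 7.61 × 1.496×10^11 m = 1.138×10^12 m.
Spreading L over a sphere of radius d: S = 1.04×10^26/(4π·1.14×10^12²) = 6.385 W m⁻².
Top-of-atmosphere balance: σT_e⁴ = S(1−α)/4 = 1.205 W m⁻² → T_e = 67.90 K.
In the N-layer model, layer k (counted from the surface) has T_k = (N+1−k)^(1/4)·T_e.
T_4 = (1)^(1/4)·67.90 = 67.90 K.

67.9 K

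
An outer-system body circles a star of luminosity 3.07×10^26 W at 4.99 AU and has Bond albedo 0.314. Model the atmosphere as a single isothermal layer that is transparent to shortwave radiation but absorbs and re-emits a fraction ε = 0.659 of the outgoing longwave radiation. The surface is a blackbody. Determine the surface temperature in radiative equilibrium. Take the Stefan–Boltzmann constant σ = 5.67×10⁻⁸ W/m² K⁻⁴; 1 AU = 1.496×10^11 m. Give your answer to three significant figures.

Orbital distance: d = 4.99 AU = 7.465×10^11 m.
Spreading L over a sphere of radius d: S = 3.07×10^26/(4π·7.47×10^11²) = 43.84 W/m².
Effective emission temperature (TOA balance): σT_e⁴ = S(1−α)/4 = 7.518 W/m² → T_e = 107.3 K.
The surface balance (absorbed SW + ε·downward IR = σT_s⁴) with T_a⁴ = T_s⁴/2 reduces to T_s = T_e·[2/(2−ε)]^¼ = 118.6 K.

119 K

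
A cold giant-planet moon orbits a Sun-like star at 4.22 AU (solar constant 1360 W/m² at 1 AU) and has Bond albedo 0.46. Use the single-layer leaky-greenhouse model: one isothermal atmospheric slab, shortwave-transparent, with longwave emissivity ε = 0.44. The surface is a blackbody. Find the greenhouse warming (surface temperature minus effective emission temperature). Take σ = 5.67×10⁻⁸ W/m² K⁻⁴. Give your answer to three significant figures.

By the inverse-square law, S = 1360/4.22² = 76.37 W/m².
At the top of the atmosphere, σT_e⁴ = S(1−α)/4 = 10.31 W/m², giving T_e = 116.1 K.
Surface balance with a leaky layer gives σT_s⁴ = σT_e⁴·2/(2−ε), so T_s = T_e·[2/(2−0.44)]^(1/4) = 123.6 K.
T_s − T_e = 123.6 − 116.1 = 7.442 K.

7.44 K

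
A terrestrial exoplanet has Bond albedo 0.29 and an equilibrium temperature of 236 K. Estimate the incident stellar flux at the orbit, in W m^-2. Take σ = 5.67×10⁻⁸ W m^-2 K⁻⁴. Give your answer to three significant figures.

Invert the energy balance for S: S = 4σT⁴/(1−α).
The emitted flux is σT⁴ = 175.9 W m^-2.
So S = 4×175.9/(1−0.29) = 990.9 W m^-2.

991 W m^-2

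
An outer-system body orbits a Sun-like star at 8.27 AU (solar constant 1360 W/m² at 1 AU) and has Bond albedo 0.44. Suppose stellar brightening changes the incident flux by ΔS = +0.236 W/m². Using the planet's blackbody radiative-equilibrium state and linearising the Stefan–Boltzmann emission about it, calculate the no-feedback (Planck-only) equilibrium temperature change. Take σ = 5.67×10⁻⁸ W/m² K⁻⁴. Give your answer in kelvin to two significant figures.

0.25 kelvin

Flux at the orbit: S = 1360/(8.27)² = 19.89 W/m².
Reference equilibrium: T_e = [S(1−α)/(4σ)]^(1/4) = 83.71 K.
Only a fraction (1−α) is absorbed and it's spread over 4πR², so ΔF = (1−α)ΔS/4 = 0.03304 W/m².
Planck response: λ_P = 4σT_e³ = 4·5.67×10⁻⁸·(83.71)³ = 0.1330 W/m²/K.
So ΔT₀ = 0.03304/0.1330 = 0.248 K.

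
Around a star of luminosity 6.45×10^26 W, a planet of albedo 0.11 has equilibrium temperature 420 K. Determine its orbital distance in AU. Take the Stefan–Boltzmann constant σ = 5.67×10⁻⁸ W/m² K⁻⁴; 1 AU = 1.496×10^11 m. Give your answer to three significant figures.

0.538 AU

Required flux: S = 4σT⁴/(1−α) = 7930 W/m².
Then d = [L/(4πS)]^(1/2) = 8.045×10^10 m, i.e. 0.5378 AU.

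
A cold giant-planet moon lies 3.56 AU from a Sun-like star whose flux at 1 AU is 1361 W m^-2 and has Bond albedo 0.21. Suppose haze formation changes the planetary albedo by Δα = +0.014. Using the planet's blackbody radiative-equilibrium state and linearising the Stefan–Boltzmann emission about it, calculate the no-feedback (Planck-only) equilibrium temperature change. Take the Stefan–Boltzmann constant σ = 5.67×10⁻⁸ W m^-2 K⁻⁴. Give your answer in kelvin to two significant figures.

By the inverse-square law, S = 1361/3.56² = 107.4 W m^-2.
Reference equilibrium: T_e = [S(1−α)/(4σ)]^(1/4) = 139.1 K.
The change in absorbed flux is Δ[S(1−α)/4] = −SΔα/4 = -0.3759 W m^-2.
Planck response: λ_P = 4σT_e³ = 4·5.67×10⁻⁸·(139.1)³ = 0.6100 W m^-2/K.
Hence the no-feedback warming is ΔF/(4σT_e³) = -0.616 K.

-0.62 kelvin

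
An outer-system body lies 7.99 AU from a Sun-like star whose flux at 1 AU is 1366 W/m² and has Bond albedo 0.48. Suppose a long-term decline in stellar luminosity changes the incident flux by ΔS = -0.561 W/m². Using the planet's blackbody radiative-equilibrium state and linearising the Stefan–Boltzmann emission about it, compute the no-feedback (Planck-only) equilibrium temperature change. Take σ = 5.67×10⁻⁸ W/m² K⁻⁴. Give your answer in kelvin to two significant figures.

Flux at the orbit: S = 1366/(7.99)² = 21.40 W/m².
The baseline emission temperature is T_e = 83.69 K.
TOA radiative forcing: ΔF = (1−α)ΔS/4 = 0.52·(-0.561)/4 = -0.07293 W/m².
The Planck feedback parameter is 4σT_e³ = 0.1329 W/m²/K.
So ΔT₀ = -0.07293/0.1329 = -0.549 K.

-0.55 K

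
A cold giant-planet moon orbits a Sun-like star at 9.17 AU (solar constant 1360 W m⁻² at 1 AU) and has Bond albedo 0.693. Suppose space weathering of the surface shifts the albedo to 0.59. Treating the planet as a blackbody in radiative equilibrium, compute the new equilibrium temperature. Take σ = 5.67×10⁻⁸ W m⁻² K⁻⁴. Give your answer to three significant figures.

73.5 K

Irradiance scales as 1/d², so S = 1360 W m⁻² × (1/9.17)² = 16.17 W m⁻².
T₂ = [S(1−α₂)/(4σ)]^(1/4) = [16.17·0.41/(4σ)]^(1/4) = 73.53 K.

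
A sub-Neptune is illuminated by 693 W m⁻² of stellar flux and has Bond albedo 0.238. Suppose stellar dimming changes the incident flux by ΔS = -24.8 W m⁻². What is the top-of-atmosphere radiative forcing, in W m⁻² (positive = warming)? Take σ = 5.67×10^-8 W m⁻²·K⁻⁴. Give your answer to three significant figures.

ΔF = Δ[S(1−α)]/4 = (1−0.238)·-24.8/4 = -4.724 W m⁻².

-4.72 W m⁻²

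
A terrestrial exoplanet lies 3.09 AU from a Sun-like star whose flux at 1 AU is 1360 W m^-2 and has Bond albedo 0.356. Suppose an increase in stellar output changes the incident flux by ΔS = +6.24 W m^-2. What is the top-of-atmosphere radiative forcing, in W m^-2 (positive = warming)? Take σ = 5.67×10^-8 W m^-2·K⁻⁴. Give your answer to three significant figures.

1.00 W m^-2

Irradiance scales as 1/d², so S = 1360 W m^-2 × (1/3.09)² = 142.4 W m^-2.
Only a fraction (1−α) is absorbed and it's spread over 4πR², so ΔF = (1−α)ΔS/4 = 1.005 W m^-2.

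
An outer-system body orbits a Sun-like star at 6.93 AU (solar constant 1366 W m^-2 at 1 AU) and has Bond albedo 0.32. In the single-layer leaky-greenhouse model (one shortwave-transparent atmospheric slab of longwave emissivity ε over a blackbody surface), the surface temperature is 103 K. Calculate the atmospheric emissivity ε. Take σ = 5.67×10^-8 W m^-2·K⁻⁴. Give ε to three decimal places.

Flux at the orbit: S = 1366/(6.93)² = 28.44 W m^-2.
Effective temperature: T_e = [S(1−α)/(4σ)]^(1/4) = 96.10 K.
Since (2−ε)/2 = (T_e/T_s)⁴ = 0.7577, ε = 0.4846.

0.485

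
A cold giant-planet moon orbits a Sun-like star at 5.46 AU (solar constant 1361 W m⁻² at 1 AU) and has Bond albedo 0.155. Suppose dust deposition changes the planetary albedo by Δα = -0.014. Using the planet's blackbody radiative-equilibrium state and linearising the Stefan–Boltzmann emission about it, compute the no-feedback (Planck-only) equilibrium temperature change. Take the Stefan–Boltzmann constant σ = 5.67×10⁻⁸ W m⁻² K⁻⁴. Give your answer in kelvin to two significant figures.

0.47 K

Irradiance scales as 1/d², so S = 1361 W m⁻² × (1/5.46)² = 45.65 W m⁻².
Reference equilibrium: T_e = [S(1−α)/(4σ)]^(1/4) = 114.2 K.
The change in absorbed flux is Δ[S(1−α)/4] = −SΔα/4 = 0.1598 W m⁻².
Linearising σT⁴ gives d(σT⁴)/dT = 4σT_e³ = 0.3378 W m⁻² per K.
ΔT₀ = ΔF/λ_P = 0.1598/0.3378 = 0.473 K.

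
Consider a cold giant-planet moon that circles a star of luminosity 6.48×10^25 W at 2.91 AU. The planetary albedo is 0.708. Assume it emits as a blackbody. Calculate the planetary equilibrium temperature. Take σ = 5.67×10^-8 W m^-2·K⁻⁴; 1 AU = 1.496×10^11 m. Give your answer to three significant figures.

Orbital distance: d = 2.91 AU = 4.353×10^11 m.
S = L/(4πd²) = 27.21 W m^-2.
The planet absorbs (1−α)S over its disc πR² and re-emits over 4πR², so the mean absorbed flux is (1−0.708)·27.21/4 = 1.986 W m^-2.
In equilibrium σT⁴ equals this, so T = 76.93 K.

76.9 K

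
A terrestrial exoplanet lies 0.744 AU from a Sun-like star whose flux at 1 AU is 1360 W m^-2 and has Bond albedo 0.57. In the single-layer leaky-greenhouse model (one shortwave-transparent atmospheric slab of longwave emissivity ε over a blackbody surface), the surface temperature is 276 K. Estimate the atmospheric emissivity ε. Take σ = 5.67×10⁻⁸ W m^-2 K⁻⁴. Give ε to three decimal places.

Flux at the orbit: S = 1360/(0.744)² = 2457 W m^-2.
First, T_e = [2457·(1−0.57)/(4σ)]^(1/4) = 261.2 K.
T_s⁴ = T_e⁴·2/(2−ε) → ε = 2 − 2(T_e/T_s)⁴ = 2 − 2·(261.2/276)⁴ = 0.3945.

0.394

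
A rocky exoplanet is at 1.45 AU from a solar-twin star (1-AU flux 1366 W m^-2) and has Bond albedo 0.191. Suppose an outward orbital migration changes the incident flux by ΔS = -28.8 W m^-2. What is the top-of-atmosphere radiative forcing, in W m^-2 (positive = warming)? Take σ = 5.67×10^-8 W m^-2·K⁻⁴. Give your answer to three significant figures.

-5.82 W m^-2

By the inverse-square law, S = 1366/1.45² = 649.7 W m^-2.
ΔF = Δ[S(1−α)]/4 = (1−0.191)·-28.8/4 = -5.825 W m^-2.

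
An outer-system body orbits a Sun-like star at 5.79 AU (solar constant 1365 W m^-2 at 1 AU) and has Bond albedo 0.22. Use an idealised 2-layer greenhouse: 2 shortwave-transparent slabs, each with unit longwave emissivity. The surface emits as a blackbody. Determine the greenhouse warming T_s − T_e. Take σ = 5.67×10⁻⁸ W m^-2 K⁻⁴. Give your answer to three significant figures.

By the inverse-square law, S = 1365/5.79² = 40.72 W m^-2.
The effective emission temperature is T_e = [S(1−α)/(4σ)]^¼ = 108.8 K.
T_s = (N+1)^(1/4)·T_e = 143.2 K.
So the greenhouse effect raises the surface by 143.2 − 108.8 = 34.38 K.

34.4 kelvin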